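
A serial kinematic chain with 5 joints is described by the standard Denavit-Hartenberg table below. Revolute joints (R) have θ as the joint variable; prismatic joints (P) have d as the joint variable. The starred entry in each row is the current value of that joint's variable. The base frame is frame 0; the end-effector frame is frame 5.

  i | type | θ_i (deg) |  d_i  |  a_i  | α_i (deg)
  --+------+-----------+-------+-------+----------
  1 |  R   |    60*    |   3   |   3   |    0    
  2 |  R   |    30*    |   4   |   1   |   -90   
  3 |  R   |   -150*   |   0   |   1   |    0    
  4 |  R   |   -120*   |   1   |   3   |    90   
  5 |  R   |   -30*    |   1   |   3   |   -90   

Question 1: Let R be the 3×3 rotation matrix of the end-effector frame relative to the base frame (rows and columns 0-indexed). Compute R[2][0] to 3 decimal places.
-0.866

End-effector x-axis (col 0 of R) = (0.5000,-0.0000,-0.8660)
R[2][0] = -0.8660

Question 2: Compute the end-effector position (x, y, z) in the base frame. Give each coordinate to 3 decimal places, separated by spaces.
2.000 3.732 1.902

after link 1: o_1 = (1.5000, 2.5981, 3.0000)
after link 2: o_2 = (1.5000, 3.5981, 7.0000)
after link 3: o_3 = (1.5000, 2.7321, 7.5000)
after link 4: o_4 = (0.5000, 2.7321, 4.5000)
after link 5: o_5 = (2.0000, 3.7321, 1.9019)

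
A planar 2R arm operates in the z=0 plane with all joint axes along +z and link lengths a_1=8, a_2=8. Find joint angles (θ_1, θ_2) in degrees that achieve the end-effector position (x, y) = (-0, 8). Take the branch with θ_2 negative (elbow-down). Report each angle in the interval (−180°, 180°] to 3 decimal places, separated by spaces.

150.000 -120.000

cos θ_2 = (64.0000−8²−8²)/(2·8·8) = -0.5000; θ_2 = -120.0000° (elbow-down)
β = atan2(8.0000,-0.0000) = 90.0000°; ψ = atan2(-6.9282,4.0000) = -60.0000°
θ_1 = β − ψ = 150.0000°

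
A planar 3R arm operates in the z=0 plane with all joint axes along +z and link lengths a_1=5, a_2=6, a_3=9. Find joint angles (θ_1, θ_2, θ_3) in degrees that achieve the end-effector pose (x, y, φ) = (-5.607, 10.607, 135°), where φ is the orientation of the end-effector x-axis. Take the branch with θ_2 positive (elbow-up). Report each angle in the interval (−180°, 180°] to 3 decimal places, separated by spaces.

wrist centre = target − a_3·(cos φ, sin φ) = (0.7570, 4.2430)
cos θ_2 = (18.5764−5²−6²)/(2·5·6) = -0.7071; θ_2 = 134.9963° (elbow-up)
β = atan2(4.2430,0.7570) = 79.8848°; ψ = atan2(4.2429,0.7576) = 79.8757°
θ_1 = β − ψ = 0.0091°
θ_3 = φ − θ_1 − θ_2 = -0.0054° (wrapped to (-180°,180°])

0.009 134.996 -0.005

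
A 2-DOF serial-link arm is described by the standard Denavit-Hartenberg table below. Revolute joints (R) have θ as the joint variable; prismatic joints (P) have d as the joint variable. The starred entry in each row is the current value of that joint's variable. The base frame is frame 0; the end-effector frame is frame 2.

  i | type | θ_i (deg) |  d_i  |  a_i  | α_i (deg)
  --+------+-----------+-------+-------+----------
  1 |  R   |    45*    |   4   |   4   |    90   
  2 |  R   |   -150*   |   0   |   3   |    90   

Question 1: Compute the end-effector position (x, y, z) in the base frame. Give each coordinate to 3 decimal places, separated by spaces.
after link 1: o_1 = (2.8284, 2.8284, 4.0000)
after link 2: o_2 = (0.9913, 0.9913, 2.5000)

0.991 0.991 2.500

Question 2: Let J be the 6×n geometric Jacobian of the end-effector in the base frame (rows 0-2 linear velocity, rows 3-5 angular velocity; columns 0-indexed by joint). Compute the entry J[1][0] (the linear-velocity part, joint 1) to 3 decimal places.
0.991

axis z_0 = ẑ; lever o_n−o_0 = (0.9913,0.9913,2.5000)
cross product → J_v[:, 0] = (-0.9913,0.9913,0.0000)
J_ω[:, 0] = z_0
entry J[1][0] = 0.9913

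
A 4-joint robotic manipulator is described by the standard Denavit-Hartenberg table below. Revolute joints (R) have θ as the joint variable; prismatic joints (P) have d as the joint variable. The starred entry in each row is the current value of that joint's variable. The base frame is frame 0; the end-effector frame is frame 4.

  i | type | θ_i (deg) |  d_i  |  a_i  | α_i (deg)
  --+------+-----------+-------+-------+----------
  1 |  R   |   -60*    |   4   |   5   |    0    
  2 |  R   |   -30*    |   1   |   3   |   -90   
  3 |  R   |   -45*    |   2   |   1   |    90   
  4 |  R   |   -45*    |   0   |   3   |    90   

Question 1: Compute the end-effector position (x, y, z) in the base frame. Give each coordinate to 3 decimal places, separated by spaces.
after link 1: o_1 = (2.5000, -4.3301, 4.0000)
after link 2: o_2 = (2.5000, -7.3301, 5.0000)
after link 3: o_3 = (4.5000, -8.0372, 5.7071)
after link 4: o_4 = (2.3787, -9.5372, 7.2071)

2.379 -9.537 7.207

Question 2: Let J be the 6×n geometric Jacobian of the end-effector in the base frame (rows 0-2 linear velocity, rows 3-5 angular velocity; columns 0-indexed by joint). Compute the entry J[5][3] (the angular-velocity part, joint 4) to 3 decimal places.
0.707

axis z_3 = (-0.0000,0.7071,0.7071); lever o_n−o_3 = (-2.1213,-1.5000,1.5000)
cross product → J_v[:, 3] = (2.1213,-1.5000,1.5000)
J_ω[:, 3] = z_3
entry J[5][3] = 0.7071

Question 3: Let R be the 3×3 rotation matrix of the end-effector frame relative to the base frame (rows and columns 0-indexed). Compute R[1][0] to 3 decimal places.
End-effector x-axis (col 0 of R) = (-0.7071,-0.5000,0.5000)
R[1][0] = -0.5000

-0.500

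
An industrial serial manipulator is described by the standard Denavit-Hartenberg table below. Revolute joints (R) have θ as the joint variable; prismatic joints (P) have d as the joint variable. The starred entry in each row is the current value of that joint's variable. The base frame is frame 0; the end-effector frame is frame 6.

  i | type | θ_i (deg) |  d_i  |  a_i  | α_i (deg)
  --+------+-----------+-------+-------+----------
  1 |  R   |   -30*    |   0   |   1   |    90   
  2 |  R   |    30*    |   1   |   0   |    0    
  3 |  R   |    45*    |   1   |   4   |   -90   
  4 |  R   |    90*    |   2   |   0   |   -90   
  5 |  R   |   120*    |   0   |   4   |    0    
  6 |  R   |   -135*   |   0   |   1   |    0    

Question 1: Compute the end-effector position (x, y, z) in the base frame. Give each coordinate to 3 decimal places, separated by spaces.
after link 1: o_1 = (0.8660, -0.5000, 0.0000)
after link 2: o_2 = (0.3660, -1.3660, 0.0000)
after link 3: o_3 = (0.7626, -2.7497, 3.8637)
after link 4: o_4 = (-0.9104, -1.7838, 4.3813)
after link 5: o_5 = (0.9873, -5.1888, 3.4848)
after link 6: o_6 = (1.2538, -4.2273, 3.5518)

1.254 -4.227 3.552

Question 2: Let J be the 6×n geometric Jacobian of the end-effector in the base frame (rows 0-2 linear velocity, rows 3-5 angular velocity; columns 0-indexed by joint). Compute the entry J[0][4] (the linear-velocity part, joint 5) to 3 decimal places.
-2.468

axis z_4 = (-0.2241,0.1294,-0.9659); lever o_n−o_4 = (2.1642,-2.4436,-0.8296)
cross product → J_v[:, 4] = (-2.4677,-2.2764,0.2676)
J_ω[:, 4] = z_4
entry J[0][4] = -2.4677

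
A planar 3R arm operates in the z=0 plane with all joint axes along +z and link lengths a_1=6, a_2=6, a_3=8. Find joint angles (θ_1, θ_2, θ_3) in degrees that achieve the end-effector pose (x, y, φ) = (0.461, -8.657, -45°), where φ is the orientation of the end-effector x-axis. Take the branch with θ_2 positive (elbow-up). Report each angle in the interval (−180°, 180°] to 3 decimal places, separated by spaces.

wrist centre = target − a_3·(cos φ, sin φ) = (-5.1959, -3.0001)
cos θ_2 = (35.9978−6²−6²)/(2·6·6) = -0.5000; θ_2 = 120.0020° (elbow-up)
β = atan2(-3.0001,-5.1959) = -149.9974°; ψ = atan2(5.1960,2.9998) = 60.0010°
θ_1 = β − ψ = -209.9984°
θ_3 = φ − θ_1 − θ_2 = 44.9963° (wrapped to (-180°,180°])

150.002 120.002 44.996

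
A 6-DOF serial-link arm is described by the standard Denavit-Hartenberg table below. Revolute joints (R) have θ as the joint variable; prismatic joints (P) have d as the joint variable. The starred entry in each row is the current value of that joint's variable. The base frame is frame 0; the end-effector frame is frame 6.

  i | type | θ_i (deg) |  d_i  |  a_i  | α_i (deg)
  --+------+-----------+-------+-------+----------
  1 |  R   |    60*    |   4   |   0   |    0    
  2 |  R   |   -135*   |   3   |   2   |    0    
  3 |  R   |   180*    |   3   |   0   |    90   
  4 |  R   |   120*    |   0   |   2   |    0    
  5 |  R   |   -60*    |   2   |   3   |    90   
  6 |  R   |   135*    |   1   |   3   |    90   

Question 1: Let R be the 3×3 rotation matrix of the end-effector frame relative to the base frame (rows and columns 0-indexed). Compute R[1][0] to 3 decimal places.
-0.158

End-effector x-axis (col 0 of R) = (0.7745,-0.1585,-0.6124)
R[1][0] = -0.1585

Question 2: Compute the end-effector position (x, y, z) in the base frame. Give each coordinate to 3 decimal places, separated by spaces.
after link 1: o_1 = (0.0000, 0.0000, 4.0000)
after link 2: o_2 = (0.5176, -1.9319, 7.0000)
after link 3: o_3 = (0.5176, -1.9319, 10.0000)
after link 4: o_4 = (0.7765, -2.8978, 11.7321)
after link 5: o_5 = (2.3201, -0.9313, 14.3301)
after link 6: o_6 = (4.4195, -0.5702, 11.9930)

4.419 -0.570 11.993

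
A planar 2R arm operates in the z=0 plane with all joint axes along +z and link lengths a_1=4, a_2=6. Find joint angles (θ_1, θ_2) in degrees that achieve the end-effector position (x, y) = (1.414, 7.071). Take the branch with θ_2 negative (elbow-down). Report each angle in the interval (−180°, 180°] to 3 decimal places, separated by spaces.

135.003 -90.002

cos θ_2 = (51.9984−4²−6²)/(2·4·6) = -0.0000; θ_2 = -90.0019° (elbow-down)
β = atan2(7.0710,1.4140) = 78.6916°; ψ = atan2(-6.0000,3.9998) = -56.3112°
θ_1 = β − ψ = 135.0028°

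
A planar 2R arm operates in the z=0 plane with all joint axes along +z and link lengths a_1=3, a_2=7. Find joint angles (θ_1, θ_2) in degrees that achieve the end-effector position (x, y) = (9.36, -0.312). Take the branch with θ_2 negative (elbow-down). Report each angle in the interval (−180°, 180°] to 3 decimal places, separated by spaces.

29.987 -44.984

cos θ_2 = (87.7069−3²−7²)/(2·3·7) = 0.7073; θ_2 = -44.9837° (elbow-down)
β = atan2(-0.3120,9.3600) = -1.9092°; ψ = atan2(-4.9483,7.9512) = -31.8957°
θ_1 = β − ψ = 29.9866°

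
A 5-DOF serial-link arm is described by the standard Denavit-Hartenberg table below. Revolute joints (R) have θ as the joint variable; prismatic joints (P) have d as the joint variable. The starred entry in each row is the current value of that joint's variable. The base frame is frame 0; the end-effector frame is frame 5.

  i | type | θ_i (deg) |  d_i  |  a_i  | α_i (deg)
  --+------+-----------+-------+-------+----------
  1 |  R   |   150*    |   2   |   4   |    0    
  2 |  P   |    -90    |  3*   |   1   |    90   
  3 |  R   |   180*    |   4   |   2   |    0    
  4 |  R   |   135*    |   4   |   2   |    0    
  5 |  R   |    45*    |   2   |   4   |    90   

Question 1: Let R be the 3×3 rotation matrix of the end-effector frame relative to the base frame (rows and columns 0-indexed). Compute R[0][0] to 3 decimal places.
End-effector x-axis (col 0 of R) = (0.5000,0.8660,-0.0000)
R[0][0] = 0.5000

0.500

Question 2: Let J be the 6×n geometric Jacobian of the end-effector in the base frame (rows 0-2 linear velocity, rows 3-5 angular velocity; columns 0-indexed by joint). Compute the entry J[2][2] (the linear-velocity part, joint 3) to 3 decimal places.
3.414

axis z_2 = (0.8660,-0.5000,0.0000); lever o_n−o_2 = (10.3674,-2.0432,-1.4142)
cross product → J_v[:, 2] = (0.7071,1.2247,3.4142)
J_ω[:, 2] = z_2
entry J[2][2] = 3.4142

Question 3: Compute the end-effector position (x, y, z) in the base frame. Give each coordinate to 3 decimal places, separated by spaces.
7.403 0.823 3.586

after link 1: o_1 = (-3.4641, 2.0000, 2.0000)
after link 2: o_2 = (-2.9641, 2.8660, 5.0000)
after link 3: o_3 = (-0.5000, -0.8660, 5.0000)
after link 4: o_4 = (3.6712, -1.6413, 3.5858)
after link 5: o_5 = (7.4033, 0.8228, 3.5858)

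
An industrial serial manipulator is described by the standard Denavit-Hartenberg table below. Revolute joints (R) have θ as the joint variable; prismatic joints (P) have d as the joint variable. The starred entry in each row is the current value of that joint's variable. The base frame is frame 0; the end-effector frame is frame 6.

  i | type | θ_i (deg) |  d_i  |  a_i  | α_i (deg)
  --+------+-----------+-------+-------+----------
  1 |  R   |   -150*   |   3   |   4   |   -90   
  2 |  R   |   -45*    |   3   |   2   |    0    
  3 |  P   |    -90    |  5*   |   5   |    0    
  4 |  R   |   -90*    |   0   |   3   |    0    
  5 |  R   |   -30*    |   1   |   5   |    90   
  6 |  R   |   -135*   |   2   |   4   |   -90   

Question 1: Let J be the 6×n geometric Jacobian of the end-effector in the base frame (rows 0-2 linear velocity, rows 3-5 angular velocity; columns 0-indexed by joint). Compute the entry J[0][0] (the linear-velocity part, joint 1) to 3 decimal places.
axis z_0 = ẑ; lever o_n−o_0 = (2.1096,-5.9083,3.2132)
cross product → J_v[:, 0] = (5.9083,2.1096,-0.0000)
J_ω[:, 0] = z_0
entry J[0][0] = 5.9083

5.908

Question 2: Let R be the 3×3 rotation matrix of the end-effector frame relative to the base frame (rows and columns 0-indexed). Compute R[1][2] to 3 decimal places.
End-effector z-axis (col 2 of R) = (-0.1951,0.7039,-0.6830)
R[1][2] = 0.7039

0.704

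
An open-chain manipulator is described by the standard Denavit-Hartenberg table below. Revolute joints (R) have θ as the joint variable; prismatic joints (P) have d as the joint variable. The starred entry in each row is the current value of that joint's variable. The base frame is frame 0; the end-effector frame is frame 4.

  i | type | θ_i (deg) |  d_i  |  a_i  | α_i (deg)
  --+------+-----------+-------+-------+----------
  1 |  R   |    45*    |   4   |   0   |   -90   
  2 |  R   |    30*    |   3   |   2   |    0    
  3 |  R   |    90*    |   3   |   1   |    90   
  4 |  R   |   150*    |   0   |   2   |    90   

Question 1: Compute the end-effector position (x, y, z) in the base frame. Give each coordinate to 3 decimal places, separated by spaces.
after link 1: o_1 = (0.0000, 0.0000, 4.0000)
after link 2: o_2 = (-0.8966, 3.3461, 3.0000)
after link 3: o_3 = (-3.3714, 5.1138, 2.1340)
after link 4: o_4 = (-3.4662, 6.4333, 3.6340)

-3.466 6.433 3.634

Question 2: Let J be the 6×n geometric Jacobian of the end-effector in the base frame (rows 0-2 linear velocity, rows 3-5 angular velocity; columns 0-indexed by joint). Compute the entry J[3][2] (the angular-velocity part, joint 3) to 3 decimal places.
axis z_2 = (-0.7071,0.7071,0.0000); lever o_n−o_2 = (-2.5696,3.0872,0.6340)
cross product → J_v[:, 2] = (0.4483,0.4483,-0.3660)
J_ω[:, 2] = z_2
entry J[3][2] = -0.7071

-0.707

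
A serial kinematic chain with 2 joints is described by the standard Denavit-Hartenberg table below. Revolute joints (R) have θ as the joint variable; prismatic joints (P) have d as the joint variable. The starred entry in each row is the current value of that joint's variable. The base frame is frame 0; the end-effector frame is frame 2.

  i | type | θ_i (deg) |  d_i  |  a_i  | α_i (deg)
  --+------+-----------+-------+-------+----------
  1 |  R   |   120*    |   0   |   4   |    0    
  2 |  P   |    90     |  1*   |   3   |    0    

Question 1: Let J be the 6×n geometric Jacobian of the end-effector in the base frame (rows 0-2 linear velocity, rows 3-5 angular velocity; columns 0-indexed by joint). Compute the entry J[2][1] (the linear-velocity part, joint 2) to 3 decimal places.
1.000

prismatic axis z_1 = (0.0000,0.0000,1.0000)
J_v[:, 1] = z_1; J_ω[:, 1] = (0,0,0)
entry J[2][1] = 1.0000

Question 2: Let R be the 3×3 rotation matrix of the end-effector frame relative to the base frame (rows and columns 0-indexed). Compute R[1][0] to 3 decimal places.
End-effector x-axis (col 0 of R) = (-0.8660,-0.5000,0.0000)
R[1][0] = -0.5000

-0.500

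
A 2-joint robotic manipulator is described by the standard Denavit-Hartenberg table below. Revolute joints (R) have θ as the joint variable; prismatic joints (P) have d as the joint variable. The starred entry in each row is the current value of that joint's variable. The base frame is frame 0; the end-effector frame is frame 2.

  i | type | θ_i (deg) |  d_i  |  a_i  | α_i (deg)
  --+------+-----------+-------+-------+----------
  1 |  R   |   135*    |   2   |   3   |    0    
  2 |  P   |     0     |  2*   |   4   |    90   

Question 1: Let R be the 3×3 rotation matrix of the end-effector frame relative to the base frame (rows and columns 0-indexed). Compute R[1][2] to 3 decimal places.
0.707

End-effector z-axis (col 2 of R) = (0.7071,0.7071,0.0000)
R[1][2] = 0.7071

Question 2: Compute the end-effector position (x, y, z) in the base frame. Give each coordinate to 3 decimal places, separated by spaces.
-4.950 4.950 4.000

after link 1: o_1 = (-2.1213, 2.1213, 2.0000)
after link 2: o_2 = (-4.9497, 4.9497, 4.0000)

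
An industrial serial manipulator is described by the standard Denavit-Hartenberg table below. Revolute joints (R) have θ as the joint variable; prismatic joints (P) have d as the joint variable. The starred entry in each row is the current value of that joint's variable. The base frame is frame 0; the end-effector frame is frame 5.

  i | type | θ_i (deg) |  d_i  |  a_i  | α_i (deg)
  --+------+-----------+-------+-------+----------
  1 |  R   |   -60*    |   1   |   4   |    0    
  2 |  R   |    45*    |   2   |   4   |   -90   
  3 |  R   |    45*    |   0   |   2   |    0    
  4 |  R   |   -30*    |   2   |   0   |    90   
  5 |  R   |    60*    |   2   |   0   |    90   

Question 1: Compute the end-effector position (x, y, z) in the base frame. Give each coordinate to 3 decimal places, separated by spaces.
8.247 -3.068 3.518

after link 1: o_1 = (2.0000, -3.4641, 1.0000)
after link 2: o_2 = (5.8637, -4.4994, 3.0000)
after link 3: o_3 = (7.2297, -4.8654, 1.5858)
after link 4: o_4 = (7.7474, -2.9336, 1.5858)
after link 5: o_5 = (8.2474, -3.0675, 3.5176)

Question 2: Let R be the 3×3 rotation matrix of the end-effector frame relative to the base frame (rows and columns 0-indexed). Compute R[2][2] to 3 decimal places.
End-effector z-axis (col 2 of R) = (0.6786,-0.6995,-0.2241)
R[2][2] = -0.2241

-0.224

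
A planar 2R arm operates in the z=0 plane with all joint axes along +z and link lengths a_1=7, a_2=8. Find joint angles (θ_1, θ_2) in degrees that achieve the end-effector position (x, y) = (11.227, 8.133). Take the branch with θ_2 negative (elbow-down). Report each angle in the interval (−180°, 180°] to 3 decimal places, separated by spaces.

cos θ_2 = (192.1912−7²−8²)/(2·7·8) = 0.7071; θ_2 = -45.0034° (elbow-down)
β = atan2(8.1330,11.2270) = 35.9201°; ψ = atan2(-5.6572,12.6565) = -24.0836°
θ_1 = β − ψ = 60.0037°

60.004 -45.003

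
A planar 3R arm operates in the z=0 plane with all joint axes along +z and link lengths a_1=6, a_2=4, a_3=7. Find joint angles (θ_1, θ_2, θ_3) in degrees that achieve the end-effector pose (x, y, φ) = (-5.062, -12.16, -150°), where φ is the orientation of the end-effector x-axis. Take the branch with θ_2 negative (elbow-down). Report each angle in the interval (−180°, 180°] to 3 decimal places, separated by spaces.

-59.997 -60.006 -29.998

wrist centre = target − a_3·(cos φ, sin φ) = (1.0002, -8.6600)
cos θ_2 = (75.9960−6²−4²)/(2·6·4) = 0.4999; θ_2 = -60.0056° (elbow-down)
β = atan2(-8.6600,1.0002) = -83.4119°; ψ = atan2(-3.4643,7.9997) = -23.4153°
θ_1 = β − ψ = -59.9966°
θ_3 = φ − θ_1 − θ_2 = -29.9978° (wrapped to (-180°,180°])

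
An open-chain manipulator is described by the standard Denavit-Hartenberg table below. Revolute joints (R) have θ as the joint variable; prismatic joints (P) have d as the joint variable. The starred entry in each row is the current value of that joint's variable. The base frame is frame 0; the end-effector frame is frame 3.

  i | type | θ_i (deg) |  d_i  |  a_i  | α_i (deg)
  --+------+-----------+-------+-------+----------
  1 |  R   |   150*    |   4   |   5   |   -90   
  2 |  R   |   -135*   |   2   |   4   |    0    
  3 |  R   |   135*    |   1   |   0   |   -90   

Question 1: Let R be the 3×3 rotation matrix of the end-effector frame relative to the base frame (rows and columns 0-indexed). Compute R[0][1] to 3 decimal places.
End-effector y-axis (col 1 of R) = (0.5000,0.8660,-0.0000)
R[0][1] = 0.5000

0.500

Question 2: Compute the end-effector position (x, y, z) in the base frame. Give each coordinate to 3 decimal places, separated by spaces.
-3.381 -1.512 6.828

after link 1: o_1 = (-4.3301, 2.5000, 4.0000)
after link 2: o_2 = (-2.8806, -0.6463, 6.8284)
after link 3: o_3 = (-3.3806, -1.5123, 6.8284)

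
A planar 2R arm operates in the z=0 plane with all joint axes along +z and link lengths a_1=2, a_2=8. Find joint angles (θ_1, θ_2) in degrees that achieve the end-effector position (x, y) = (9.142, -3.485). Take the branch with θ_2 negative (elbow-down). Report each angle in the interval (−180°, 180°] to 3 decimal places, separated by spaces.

cos θ_2 = (95.7214−2²−8²)/(2·2·8) = 0.8663; θ_2 = -29.9693° (elbow-down)
β = atan2(-3.4850,9.1420) = -20.8672°; ψ = atan2(-3.9963,8.9303) = -24.1083°
θ_1 = β − ψ = 3.2410°

3.241 -29.969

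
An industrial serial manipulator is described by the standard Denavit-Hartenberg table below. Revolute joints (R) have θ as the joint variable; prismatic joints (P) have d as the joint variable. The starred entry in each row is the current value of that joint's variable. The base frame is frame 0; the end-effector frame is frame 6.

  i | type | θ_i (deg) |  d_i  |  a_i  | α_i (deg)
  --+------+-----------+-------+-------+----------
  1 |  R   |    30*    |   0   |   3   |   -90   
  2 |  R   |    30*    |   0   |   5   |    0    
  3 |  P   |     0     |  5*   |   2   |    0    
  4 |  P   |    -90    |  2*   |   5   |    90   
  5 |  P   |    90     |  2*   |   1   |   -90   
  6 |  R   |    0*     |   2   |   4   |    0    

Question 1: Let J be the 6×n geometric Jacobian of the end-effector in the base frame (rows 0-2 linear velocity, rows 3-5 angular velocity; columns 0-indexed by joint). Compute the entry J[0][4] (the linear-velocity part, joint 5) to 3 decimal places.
-0.750

prismatic axis z_4 = (-0.7500,-0.4330,0.5000)
J_v[:, 4] = z_4; J_ω[:, 4] = (0,0,0)
entry J[0][4] = -0.7500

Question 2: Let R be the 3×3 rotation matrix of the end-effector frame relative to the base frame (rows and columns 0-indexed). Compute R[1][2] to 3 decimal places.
End-effector z-axis (col 2 of R) = (-0.4330,-0.2500,-0.8660)
R[1][2] = -0.2500

-0.250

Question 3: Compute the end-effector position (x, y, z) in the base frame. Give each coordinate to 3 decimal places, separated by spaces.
1.647 14.807 0.098

after link 1: o_1 = (2.5981, 1.5000, 0.0000)
after link 2: o_2 = (6.3481, 3.6651, -2.5000)
after link 3: o_3 = (5.3481, 8.8612, -3.5000)
after link 4: o_4 = (6.5131, 11.8433, 0.8301)
after link 5: o_5 = (4.5131, 11.8433, 1.8301)
after link 6: o_6 = (1.6471, 14.8074, 0.0981)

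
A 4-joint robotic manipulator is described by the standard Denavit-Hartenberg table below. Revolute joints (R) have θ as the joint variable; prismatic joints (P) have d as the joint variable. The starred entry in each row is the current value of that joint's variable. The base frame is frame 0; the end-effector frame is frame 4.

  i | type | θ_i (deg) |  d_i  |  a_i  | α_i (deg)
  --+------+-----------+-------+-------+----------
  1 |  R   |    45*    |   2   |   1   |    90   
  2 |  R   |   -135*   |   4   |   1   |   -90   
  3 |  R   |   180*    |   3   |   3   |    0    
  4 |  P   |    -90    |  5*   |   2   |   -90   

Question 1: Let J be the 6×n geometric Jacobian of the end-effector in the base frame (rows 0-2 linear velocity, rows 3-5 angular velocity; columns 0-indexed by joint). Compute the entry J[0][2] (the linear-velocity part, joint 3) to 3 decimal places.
axis z_2 = (0.5000,0.5000,-0.7071); lever o_n−o_2 = (4.0858,6.9142,-3.5355)
cross product → J_v[:, 2] = (3.1213,-1.1213,1.4142)
J_ω[:, 2] = z_2
entry J[0][2] = 3.1213

3.121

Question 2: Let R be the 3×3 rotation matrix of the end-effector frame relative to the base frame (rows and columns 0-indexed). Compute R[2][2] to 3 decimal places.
0.707

End-effector z-axis (col 2 of R) = (0.5000,0.5000,0.7071)
R[2][2] = 0.7071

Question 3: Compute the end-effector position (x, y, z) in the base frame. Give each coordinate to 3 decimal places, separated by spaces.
after link 1: o_1 = (0.7071, 0.7071, 2.0000)
after link 2: o_2 = (3.0355, -2.6213, 1.2929)
after link 3: o_3 = (6.0355, 0.3787, 1.2929)
after link 4: o_4 = (7.1213, 4.2929, -2.2426)

7.121 4.293 -2.243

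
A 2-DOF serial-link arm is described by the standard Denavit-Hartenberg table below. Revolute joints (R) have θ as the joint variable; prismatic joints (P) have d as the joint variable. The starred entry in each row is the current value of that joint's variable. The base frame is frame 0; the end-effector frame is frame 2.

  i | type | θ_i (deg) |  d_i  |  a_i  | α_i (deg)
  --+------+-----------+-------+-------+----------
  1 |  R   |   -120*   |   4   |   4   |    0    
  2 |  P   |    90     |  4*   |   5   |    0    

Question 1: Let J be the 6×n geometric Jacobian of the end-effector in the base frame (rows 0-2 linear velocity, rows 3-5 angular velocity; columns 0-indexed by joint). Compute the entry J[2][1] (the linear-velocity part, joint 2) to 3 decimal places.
1.000

prismatic axis z_1 = (0.0000,0.0000,1.0000)
J_v[:, 1] = z_1; J_ω[:, 1] = (0,0,0)
entry J[2][1] = 1.0000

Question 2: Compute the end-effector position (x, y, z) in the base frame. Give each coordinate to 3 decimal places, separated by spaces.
after link 1: o_1 = (-2.0000, -3.4641, 4.0000)
after link 2: o_2 = (2.3301, -5.9641, 8.0000)

2.330 -5.964 8.000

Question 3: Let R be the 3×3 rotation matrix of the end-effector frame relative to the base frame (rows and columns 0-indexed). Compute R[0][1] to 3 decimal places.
0.500

End-effector y-axis (col 1 of R) = (0.5000,0.8660,0.0000)
R[0][1] = 0.5000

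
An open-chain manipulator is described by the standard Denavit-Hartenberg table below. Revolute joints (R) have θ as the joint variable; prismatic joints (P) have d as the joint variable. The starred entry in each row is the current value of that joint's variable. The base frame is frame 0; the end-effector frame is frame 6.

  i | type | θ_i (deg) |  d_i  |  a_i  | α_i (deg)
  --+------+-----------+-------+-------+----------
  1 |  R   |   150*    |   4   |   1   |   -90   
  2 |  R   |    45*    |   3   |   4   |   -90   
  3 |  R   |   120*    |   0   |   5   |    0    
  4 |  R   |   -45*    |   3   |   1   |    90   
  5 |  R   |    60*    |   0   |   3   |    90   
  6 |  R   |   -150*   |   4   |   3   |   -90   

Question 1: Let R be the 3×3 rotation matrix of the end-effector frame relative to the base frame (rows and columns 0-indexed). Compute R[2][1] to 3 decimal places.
-0.195

End-effector y-axis (col 1 of R) = (0.0252,-0.9805,-0.1951)
R[2][1] = -0.1951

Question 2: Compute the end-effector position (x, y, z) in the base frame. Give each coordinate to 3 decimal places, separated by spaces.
2.301 5.859 2.157

after link 1: o_1 = (-0.8660, 0.5000, 4.0000)
after link 2: o_2 = (-4.8155, -0.6839, 1.1716)
after link 3: o_3 = (-1.1195, 2.1823, 2.9393)
after link 4: o_4 = (1.0421, 2.0496, 0.6350)
after link 5: o_5 = (3.1198, 2.5231, -1.4766)
after link 6: o_6 = (2.3010, 5.8589, 2.1569)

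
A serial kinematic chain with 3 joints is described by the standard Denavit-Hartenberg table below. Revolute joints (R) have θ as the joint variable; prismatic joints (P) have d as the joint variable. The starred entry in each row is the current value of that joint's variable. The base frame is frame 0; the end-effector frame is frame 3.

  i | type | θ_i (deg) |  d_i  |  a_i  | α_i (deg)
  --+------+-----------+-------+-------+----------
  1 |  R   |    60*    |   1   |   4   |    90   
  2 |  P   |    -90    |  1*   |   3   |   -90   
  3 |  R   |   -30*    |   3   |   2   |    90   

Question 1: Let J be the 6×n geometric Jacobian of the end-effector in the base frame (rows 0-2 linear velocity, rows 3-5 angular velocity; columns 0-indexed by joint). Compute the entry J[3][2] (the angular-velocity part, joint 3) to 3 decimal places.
0.500

axis z_2 = (0.5000,0.8660,0.0000); lever o_n−o_2 = (2.3660,2.0981,-1.7321)
cross product → J_v[:, 2] = (-1.5000,0.8660,-1.0000)
J_ω[:, 2] = z_2
entry J[3][2] = 0.5000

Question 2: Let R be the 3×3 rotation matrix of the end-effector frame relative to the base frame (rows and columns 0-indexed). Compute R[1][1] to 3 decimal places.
End-effector y-axis (col 1 of R) = (0.5000,0.8660,0.0000)
R[1][1] = 0.8660

0.866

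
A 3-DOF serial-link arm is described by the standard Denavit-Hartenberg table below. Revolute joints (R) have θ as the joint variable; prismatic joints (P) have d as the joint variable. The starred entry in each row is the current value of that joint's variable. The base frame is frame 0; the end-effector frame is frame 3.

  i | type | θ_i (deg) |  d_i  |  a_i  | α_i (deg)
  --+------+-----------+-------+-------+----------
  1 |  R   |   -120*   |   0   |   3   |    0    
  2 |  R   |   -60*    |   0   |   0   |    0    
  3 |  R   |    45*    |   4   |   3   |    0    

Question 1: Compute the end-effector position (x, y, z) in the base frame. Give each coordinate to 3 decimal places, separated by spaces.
-3.621 -4.719 4.000

after link 1: o_1 = (-1.5000, -2.5981, 0.0000)
after link 2: o_2 = (-1.5000, -2.5981, 0.0000)
after link 3: o_3 = (-3.6213, -4.7194, 4.0000)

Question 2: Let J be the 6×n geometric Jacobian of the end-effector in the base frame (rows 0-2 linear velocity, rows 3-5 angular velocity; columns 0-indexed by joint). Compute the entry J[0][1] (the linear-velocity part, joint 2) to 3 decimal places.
2.121

axis z_1 = (0.0000,0.0000,1.0000); lever o_n−o_1 = (-2.1213,-2.1213,4.0000)
cross product → J_v[:, 1] = (2.1213,-2.1213,0.0000)
J_ω[:, 1] = z_1
entry J[0][1] = 2.1213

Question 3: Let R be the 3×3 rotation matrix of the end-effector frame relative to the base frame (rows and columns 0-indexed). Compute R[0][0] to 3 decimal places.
End-effector x-axis (col 0 of R) = (-0.7071,-0.7071,0.0000)
R[0][0] = -0.7071

-0.707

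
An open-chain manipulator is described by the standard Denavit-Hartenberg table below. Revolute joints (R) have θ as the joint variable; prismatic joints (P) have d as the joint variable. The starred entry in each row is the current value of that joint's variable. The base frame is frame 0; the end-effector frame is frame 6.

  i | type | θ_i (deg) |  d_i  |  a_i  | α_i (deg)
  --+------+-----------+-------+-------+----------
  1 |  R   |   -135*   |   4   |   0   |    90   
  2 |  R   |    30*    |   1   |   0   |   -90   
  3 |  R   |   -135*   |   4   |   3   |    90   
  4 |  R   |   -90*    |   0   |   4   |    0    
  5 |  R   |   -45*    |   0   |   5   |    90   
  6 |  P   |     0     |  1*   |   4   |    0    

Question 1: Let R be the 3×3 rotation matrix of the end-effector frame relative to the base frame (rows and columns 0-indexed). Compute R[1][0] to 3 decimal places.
-0.910

End-effector x-axis (col 0 of R) = (-0.2026,-0.9097,-0.3624)
R[1][0] = -0.9097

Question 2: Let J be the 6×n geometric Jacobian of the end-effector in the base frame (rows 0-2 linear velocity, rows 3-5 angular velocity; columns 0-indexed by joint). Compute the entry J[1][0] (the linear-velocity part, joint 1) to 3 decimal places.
-2.434

axis z_0 = ẑ; lever o_n−o_0 = (-2.4344,-5.0913,0.5404)
cross product → J_v[:, 0] = (5.0913,-2.4344,0.0000)
J_ω[:, 0] = z_0
entry J[1][0] = -2.4344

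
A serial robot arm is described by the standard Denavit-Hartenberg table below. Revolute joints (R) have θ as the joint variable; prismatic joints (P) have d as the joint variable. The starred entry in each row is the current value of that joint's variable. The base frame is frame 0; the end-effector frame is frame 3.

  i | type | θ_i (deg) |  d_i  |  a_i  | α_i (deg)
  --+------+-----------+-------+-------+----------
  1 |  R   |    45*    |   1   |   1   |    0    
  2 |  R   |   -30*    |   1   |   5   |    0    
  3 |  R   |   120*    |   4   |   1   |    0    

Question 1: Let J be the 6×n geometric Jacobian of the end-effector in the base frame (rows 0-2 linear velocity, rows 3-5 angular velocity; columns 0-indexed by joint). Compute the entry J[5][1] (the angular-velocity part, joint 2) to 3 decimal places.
1.000

axis z_1 = (0.0000,0.0000,1.0000); lever o_n−o_1 = (4.1225,2.0012,5.0000)
cross product → J_v[:, 1] = (-2.0012,4.1225,0.0000)
J_ω[:, 1] = z_1
entry J[5][1] = 1.0000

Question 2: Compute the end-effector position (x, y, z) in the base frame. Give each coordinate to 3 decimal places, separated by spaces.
after link 1: o_1 = (0.7071, 0.7071, 1.0000)
after link 2: o_2 = (5.5367, 2.0012, 2.0000)
after link 3: o_3 = (4.8296, 2.7083, 6.0000)

4.830 2.708 6.000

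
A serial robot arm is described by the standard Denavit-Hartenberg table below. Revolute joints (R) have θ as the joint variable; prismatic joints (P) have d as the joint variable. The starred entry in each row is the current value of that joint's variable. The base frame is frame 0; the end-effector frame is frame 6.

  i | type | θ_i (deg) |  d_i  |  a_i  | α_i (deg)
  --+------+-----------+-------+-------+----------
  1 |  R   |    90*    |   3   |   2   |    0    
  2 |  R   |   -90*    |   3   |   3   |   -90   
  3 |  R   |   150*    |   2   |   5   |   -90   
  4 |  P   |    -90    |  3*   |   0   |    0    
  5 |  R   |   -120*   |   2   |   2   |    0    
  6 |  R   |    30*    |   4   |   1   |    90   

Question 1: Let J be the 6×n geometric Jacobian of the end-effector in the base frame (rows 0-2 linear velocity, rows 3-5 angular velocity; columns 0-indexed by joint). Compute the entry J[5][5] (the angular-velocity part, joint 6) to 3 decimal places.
axis z_5 = (-0.5000,0.0000,0.8660); lever o_n−o_5 = (-1.1340,0.0000,3.9641)
cross product → J_v[:, 5] = (0.0000,1.0000,0.0000)
J_ω[:, 5] = z_5
entry J[5][5] = 0.8660

0.866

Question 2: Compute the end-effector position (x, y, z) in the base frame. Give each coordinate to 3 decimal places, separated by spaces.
-3.464 3.000 12.660

after link 1: o_1 = (0.0000, 2.0000, 3.0000)
after link 2: o_2 = (3.0000, 2.0000, 6.0000)
after link 3: o_3 = (-1.3301, 4.0000, 3.5000)
after link 4: o_4 = (-2.8301, 4.0000, 6.0981)
after link 5: o_5 = (-2.3301, 3.0000, 8.6962)
after link 6: o_6 = (-3.4641, 3.0000, 12.6603)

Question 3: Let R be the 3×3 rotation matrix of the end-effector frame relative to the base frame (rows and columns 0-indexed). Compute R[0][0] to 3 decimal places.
0.866

End-effector x-axis (col 0 of R) = (0.8660,0.0000,0.5000)
R[0][0] = 0.8660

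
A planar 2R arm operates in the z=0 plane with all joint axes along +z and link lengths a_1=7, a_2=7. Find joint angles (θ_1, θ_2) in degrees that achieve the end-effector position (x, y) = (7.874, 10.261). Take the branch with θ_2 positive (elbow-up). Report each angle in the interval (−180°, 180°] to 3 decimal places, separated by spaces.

cos θ_2 = (167.2880−7²−7²)/(2·7·7) = 0.7070; θ_2 = 45.0070° (elbow-up)
β = atan2(10.2610,7.8740) = 52.4984°; ψ = atan2(4.9504,11.9491) = 22.5035°
θ_1 = β − ψ = 29.9949°

29.995 45.007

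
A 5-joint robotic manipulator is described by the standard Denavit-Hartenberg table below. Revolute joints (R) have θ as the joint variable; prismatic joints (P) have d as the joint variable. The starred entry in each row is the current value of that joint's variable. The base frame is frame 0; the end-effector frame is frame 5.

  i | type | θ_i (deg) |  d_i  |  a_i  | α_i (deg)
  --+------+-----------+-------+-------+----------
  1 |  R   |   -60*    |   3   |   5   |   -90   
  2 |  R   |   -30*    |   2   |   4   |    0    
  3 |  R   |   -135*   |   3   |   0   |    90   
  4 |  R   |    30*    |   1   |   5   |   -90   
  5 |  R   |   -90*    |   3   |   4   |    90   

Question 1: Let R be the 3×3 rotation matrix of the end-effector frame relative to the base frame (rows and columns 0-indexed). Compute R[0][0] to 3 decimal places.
End-effector x-axis (col 0 of R) = (-0.1294,0.2241,-0.9659)
R[0][0] = -0.1294

-0.129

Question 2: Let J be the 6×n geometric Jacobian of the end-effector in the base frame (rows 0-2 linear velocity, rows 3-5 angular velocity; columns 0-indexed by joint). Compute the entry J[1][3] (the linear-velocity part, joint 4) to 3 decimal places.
-2.850

axis z_3 = (-0.1294,0.2241,-0.9659); lever o_n−o_3 = (2.4012,6.0372,-4.0971)
cross product → J_v[:, 3] = (4.9131,-2.8496,-1.3195)
J_ω[:, 3] = z_3
entry J[1][3] = -2.8496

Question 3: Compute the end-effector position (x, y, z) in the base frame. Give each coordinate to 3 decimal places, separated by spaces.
10.963 1.207 0.903

after link 1: o_1 = (2.5000, -4.3301, 3.0000)
after link 2: o_2 = (5.9641, -6.3301, 5.0000)
after link 3: o_3 = (8.5622, -4.8301, 5.0000)
after link 4: o_4 = (8.5065, 0.2662, 5.1548)
after link 5: o_5 = (10.9633, 1.2071, 0.9029)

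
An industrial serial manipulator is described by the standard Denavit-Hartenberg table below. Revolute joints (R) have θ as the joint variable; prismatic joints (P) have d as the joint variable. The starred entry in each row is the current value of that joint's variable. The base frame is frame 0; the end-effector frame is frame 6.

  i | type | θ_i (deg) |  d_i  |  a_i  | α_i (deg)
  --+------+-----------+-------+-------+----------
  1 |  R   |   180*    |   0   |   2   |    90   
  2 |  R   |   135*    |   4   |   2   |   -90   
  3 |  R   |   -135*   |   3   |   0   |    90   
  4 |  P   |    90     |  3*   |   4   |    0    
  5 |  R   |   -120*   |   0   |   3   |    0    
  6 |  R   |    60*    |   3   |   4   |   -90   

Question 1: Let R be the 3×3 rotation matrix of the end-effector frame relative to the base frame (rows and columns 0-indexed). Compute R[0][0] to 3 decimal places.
-0.079

End-effector x-axis (col 0 of R) = (-0.0795,0.6124,-0.7866)
R[0][0] = -0.0795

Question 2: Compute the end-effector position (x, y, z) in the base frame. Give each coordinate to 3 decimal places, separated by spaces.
-1.314 4.044 -9.920

after link 1: o_1 = (-2.0000, 0.0000, 0.0000)
after link 2: o_2 = (-0.5858, 4.0000, 1.4142)
after link 3: o_3 = (1.5355, 4.0000, -0.7071)
after link 4: o_4 = (2.8640, 1.8787, -5.0355)
after link 5: o_5 = (0.5043, 3.7158, -5.2739)
after link 6: o_6 = (-1.3136, 4.0440, -9.9202)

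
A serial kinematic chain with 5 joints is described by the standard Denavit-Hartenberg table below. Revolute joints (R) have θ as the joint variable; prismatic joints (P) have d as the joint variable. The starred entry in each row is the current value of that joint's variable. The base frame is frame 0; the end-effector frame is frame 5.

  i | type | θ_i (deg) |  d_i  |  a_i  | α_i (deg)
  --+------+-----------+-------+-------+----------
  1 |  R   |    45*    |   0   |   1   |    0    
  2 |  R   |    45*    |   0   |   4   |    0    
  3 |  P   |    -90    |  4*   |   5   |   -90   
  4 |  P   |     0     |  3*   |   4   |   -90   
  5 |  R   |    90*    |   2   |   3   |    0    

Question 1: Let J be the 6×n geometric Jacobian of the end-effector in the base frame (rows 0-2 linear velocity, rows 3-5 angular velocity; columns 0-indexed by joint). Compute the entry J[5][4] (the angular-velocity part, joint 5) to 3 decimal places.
axis z_4 = (0.0000,0.0000,-1.0000); lever o_n−o_4 = (0.0000,-3.0000,-2.0000)
cross product → J_v[:, 4] = (-3.0000,0.0000,-0.0000)
J_ω[:, 4] = z_4
entry J[5][4] = -1.0000

-1.000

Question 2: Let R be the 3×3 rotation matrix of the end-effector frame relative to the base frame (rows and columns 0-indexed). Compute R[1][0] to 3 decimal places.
End-effector x-axis (col 0 of R) = (-0.0000,-1.0000,-0.0000)
R[1][0] = -1.0000

-1.000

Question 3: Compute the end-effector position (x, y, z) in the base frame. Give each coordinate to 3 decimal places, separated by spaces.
after link 1: o_1 = (0.7071, 0.7071, 0.0000)
after link 2: o_2 = (0.7071, 4.7071, 0.0000)
after link 3: o_3 = (5.7071, 4.7071, 4.0000)
after link 4: o_4 = (9.7071, 7.7071, 4.0000)
after link 5: o_5 = (9.7071, 4.7071, 2.0000)

9.707 4.707 2.000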